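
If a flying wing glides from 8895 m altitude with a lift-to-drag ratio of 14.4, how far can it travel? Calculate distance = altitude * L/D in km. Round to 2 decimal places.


Step 1: Glide distance = altitude * L/D = 8895 * 14.4 = 128088.0 m
Step 2: Convert to km: 128088.0 / 1000 = 128.09 km

128.09


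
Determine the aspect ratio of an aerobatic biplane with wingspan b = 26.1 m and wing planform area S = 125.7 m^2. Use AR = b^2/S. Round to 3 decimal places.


Step 1: b^2 = 26.1^2 = 681.21
Step 2: AR = 681.21 / 125.7 = 5.419

5.419


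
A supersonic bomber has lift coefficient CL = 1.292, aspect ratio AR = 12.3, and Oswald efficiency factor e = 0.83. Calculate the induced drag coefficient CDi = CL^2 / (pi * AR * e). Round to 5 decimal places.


Step 1: CL^2 = 1.292^2 = 1.669264
Step 2: pi * AR * e = 3.14159 * 12.3 * 0.83 = 32.072519
Step 3: CDi = 1.669264 / 32.072519 = 0.05205

0.05205


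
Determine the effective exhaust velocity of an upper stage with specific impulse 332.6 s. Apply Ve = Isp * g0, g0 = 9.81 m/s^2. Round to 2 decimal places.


Step 1: Ve = Isp * g0 = 332.6 * 9.81
Step 2: Ve = 3262.81 m/s

3262.81


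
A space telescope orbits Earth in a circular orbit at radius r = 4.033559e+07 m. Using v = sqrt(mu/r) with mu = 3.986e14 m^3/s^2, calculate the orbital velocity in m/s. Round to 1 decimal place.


Step 1: mu / r = 3.986e14 / 4.033559e+07 = 9882091.721
Step 2: v = sqrt(9882091.721) = 3143.6 m/s

3143.6


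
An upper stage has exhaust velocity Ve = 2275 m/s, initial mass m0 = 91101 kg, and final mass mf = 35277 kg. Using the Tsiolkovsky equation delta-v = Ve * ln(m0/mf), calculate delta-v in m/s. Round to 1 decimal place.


Step 1: Mass ratio m0/mf = 91101 / 35277 = 2.582447
Step 2: ln(2.582447) = 0.948738
Step 3: delta-v = 2275 * 0.948738 = 2158.4 m/s

2158.4


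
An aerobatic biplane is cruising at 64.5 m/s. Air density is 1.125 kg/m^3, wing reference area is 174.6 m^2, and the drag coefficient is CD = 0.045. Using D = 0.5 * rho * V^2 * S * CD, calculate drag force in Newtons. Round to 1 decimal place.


Step 1: Dynamic pressure q = 0.5 * 1.125 * 64.5^2 = 2340.1406 Pa
Step 2: Drag D = q * S * CD = 2340.1406 * 174.6 * 0.045
Step 3: D = 18386.5 N

18386.5


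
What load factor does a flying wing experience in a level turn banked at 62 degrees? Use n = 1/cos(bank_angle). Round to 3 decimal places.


Step 1: Convert 62 degrees to radians = 1.082104
Step 2: cos(62 deg) = 0.469472
Step 3: n = 1 / 0.469472 = 2.130

2.130


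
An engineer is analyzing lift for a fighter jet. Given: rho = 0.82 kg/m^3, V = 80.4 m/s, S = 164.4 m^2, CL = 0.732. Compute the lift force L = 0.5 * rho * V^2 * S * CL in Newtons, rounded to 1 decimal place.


Step 1: Calculate dynamic pressure q = 0.5 * 0.82 * 80.4^2 = 0.5 * 0.82 * 6464.16 = 2650.3056 Pa
Step 2: Multiply by wing area and lift coefficient: L = 2650.3056 * 164.4 * 0.732
Step 3: L = 435710.2406 * 0.732 = 318939.9 N

318939.9


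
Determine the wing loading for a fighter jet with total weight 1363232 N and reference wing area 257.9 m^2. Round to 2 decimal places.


Step 1: Wing loading = W / S = 1363232 / 257.9
Step 2: Wing loading = 5285.89 N/m^2

5285.89


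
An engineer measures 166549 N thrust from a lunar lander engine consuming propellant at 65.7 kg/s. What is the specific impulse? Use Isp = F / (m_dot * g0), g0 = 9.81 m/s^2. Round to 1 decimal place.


Step 1: m_dot * g0 = 65.7 * 9.81 = 644.52
Step 2: Isp = 166549 / 644.52 = 258.4 s

258.4


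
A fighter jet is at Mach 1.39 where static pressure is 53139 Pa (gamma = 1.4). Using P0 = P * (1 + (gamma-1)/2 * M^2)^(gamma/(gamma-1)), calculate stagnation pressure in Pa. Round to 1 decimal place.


Step 1: (gamma-1)/2 * M^2 = 0.2 * 1.9321 = 0.38642
Step 2: 1 + 0.38642 = 1.38642
Step 3: Exponent gamma/(gamma-1) = 3.5
Step 4: P0 = 53139 * 1.38642^3.5 = 166742.1 Pa

166742.1


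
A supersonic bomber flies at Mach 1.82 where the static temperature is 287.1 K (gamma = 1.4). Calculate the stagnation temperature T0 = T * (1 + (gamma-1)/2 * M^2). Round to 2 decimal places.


Step 1: (gamma-1)/2 = 0.2
Step 2: M^2 = 3.3124
Step 3: 1 + 0.2 * 3.3124 = 1.66248
Step 4: T0 = 287.1 * 1.66248 = 477.30 K

477.30


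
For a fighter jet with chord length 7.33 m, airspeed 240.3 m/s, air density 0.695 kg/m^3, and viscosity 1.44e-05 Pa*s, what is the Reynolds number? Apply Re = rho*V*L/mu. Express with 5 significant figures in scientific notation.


Step 1: Numerator = rho * V * L = 0.695 * 240.3 * 7.33 = 1224.172305
Step 2: Re = 1224.172305 / 1.44e-05
Step 3: Re = 8.5012e+07

8.5012e+07


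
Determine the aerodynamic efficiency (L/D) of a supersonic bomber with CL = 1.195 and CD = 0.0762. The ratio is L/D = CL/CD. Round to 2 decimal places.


Step 1: L/D = CL / CD = 1.195 / 0.0762
Step 2: L/D = 15.68

15.68


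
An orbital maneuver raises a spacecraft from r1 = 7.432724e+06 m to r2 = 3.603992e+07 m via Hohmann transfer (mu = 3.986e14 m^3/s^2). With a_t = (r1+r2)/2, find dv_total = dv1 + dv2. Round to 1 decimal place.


Step 1: Transfer semi-major axis a_t = (7.432724e+06 + 3.603992e+07) / 2 = 2.173632e+07 m
Step 2: v1 (circular at r1) = sqrt(mu/r1) = 7323.09 m/s
Step 3: v_t1 = sqrt(mu*(2/r1 - 1/a_t)) = 9429.61 m/s
Step 4: dv1 = |9429.61 - 7323.09| = 2106.51 m/s
Step 5: v2 (circular at r2) = 3325.65 m/s, v_t2 = 1944.72 m/s
Step 6: dv2 = |3325.65 - 1944.72| = 1380.93 m/s
Step 7: Total delta-v = 2106.51 + 1380.93 = 3487.4 m/s

3487.4


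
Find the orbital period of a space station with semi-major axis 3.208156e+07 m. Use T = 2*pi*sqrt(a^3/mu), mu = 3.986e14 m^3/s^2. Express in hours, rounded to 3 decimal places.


Step 1: a^3 / mu = 3.301919e+22 / 3.986e14 = 8.283791e+07
Step 2: sqrt(8.283791e+07) = 9101.5335 s
Step 3: T = 2*pi * 9101.5335 = 57186.62 s
Step 4: T in hours = 57186.62 / 3600 = 15.885 hours

15.885


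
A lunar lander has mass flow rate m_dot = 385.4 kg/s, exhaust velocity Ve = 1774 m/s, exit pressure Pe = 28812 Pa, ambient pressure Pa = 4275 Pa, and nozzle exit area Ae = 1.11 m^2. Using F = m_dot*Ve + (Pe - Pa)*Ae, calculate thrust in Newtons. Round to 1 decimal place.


Step 1: Momentum thrust = m_dot * Ve = 385.4 * 1774 = 683699.6 N
Step 2: Pressure thrust = (Pe - Pa) * Ae = (28812 - 4275) * 1.11 = 27236.07 N
Step 3: Total thrust F = 683699.6 + 27236.07 = 710935.7 N

710935.7


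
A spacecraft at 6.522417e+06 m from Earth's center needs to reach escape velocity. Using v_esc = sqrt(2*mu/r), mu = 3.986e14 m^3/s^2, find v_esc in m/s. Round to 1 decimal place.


Step 1: 2*mu/r = 2 * 3.986e14 / 6.522417e+06 = 122224629.3054
Step 2: v_esc = sqrt(122224629.3054) = 11055.5 m/s

11055.5


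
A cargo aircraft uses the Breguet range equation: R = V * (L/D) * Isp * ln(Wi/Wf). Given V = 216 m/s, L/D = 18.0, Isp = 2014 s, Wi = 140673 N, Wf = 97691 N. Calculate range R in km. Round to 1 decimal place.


Step 1: Coefficient = V * (L/D) * Isp = 216 * 18.0 * 2014 = 7830432.0 m
Step 2: Wi/Wf = 140673 / 97691 = 1.439979
Step 3: ln(1.439979) = 0.364629
Step 4: R = 7830432.0 * 0.364629 = 2855199.6 m = 2855.2 km

2855.2


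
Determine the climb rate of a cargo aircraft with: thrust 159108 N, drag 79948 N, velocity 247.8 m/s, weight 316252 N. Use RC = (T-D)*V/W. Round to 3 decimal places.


Step 1: Excess thrust = T - D = 159108 - 79948 = 79160 N
Step 2: Excess power = 79160 * 247.8 = 19615848.0 W
Step 3: RC = 19615848.0 / 316252 = 62.026 m/s

62.026


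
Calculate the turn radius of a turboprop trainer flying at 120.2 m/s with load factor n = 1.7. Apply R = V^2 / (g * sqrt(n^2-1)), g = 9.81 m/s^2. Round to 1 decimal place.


Step 1: V^2 = 120.2^2 = 14448.04
Step 2: n^2 - 1 = 1.7^2 - 1 = 1.89
Step 3: sqrt(1.89) = 1.374773
Step 4: R = 14448.04 / (9.81 * 1.374773) = 1071.3 m

1071.3


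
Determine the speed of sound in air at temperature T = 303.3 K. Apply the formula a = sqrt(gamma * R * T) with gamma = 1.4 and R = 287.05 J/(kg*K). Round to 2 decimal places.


Step 1: gamma * R * T = 1.4 * 287.05 * 303.3 = 121887.171
Step 2: a = sqrt(121887.171) = 349.12 m/s

349.12


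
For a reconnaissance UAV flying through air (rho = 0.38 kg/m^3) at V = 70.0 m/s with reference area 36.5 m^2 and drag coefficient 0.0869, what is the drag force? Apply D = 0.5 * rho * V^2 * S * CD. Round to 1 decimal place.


Step 1: Dynamic pressure q = 0.5 * 0.38 * 70.0^2 = 931.0 Pa
Step 2: Drag D = q * S * CD = 931.0 * 36.5 * 0.0869
Step 3: D = 2953.0 N

2953.0


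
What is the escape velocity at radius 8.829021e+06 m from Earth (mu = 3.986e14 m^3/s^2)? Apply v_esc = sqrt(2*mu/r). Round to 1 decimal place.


Step 1: 2*mu/r = 2 * 3.986e14 / 8.829021e+06 = 90293136.6909
Step 2: v_esc = sqrt(90293136.6909) = 9502.3 m/s

9502.3


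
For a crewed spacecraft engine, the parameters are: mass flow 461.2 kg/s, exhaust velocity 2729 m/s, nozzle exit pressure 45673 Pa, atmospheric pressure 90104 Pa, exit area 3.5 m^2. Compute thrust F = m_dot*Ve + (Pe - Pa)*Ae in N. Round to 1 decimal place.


Step 1: Momentum thrust = m_dot * Ve = 461.2 * 2729 = 1258614.8 N
Step 2: Pressure thrust = (Pe - Pa) * Ae = (45673 - 90104) * 3.5 = -155508.5 N
Step 3: Total thrust F = 1258614.8 + -155508.5 = 1103106.3 N

1103106.3


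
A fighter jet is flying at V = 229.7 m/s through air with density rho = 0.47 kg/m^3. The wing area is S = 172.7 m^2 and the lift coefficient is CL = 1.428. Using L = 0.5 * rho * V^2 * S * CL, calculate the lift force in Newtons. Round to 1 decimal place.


Step 1: Calculate dynamic pressure q = 0.5 * 0.47 * 229.7^2 = 0.5 * 0.47 * 52762.09 = 12399.0911 Pa
Step 2: Multiply by wing area and lift coefficient: L = 12399.0911 * 172.7 * 1.428
Step 3: L = 2141323.0416 * 1.428 = 3057809.3 N

3057809.3


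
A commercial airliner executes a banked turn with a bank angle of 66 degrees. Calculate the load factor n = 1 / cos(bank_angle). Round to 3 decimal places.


Step 1: Convert 66 degrees to radians = 1.151917
Step 2: cos(66 deg) = 0.406737
Step 3: n = 1 / 0.406737 = 2.459

2.459


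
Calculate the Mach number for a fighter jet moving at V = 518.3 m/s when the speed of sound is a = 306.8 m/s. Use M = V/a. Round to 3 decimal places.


Step 1: M = V / a = 518.3 / 306.8
Step 2: M = 1.689

1.689


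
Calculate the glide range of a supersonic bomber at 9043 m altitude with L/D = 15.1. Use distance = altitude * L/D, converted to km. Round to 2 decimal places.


Step 1: Glide distance = altitude * L/D = 9043 * 15.1 = 136549.3 m
Step 2: Convert to km: 136549.3 / 1000 = 136.55 km

136.55


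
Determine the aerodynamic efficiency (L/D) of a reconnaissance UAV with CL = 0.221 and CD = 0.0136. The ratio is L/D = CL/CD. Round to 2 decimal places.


Step 1: L/D = CL / CD = 0.221 / 0.0136
Step 2: L/D = 16.25

16.25


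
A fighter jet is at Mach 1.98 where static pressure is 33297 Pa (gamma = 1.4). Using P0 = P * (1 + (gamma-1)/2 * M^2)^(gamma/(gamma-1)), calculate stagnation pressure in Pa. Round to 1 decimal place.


Step 1: (gamma-1)/2 * M^2 = 0.2 * 3.9204 = 0.78408
Step 2: 1 + 0.78408 = 1.78408
Step 3: Exponent gamma/(gamma-1) = 3.5
Step 4: P0 = 33297 * 1.78408^3.5 = 252554.6 Pa

252554.6


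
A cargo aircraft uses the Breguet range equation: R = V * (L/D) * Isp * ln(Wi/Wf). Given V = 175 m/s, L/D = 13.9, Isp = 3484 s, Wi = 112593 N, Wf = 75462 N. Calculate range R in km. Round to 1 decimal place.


Step 1: Coefficient = V * (L/D) * Isp = 175 * 13.9 * 3484 = 8474830.0 m
Step 2: Wi/Wf = 112593 / 75462 = 1.492049
Step 3: ln(1.492049) = 0.40015
Step 4: R = 8474830.0 * 0.40015 = 3391206.0 m = 3391.2 km

3391.2


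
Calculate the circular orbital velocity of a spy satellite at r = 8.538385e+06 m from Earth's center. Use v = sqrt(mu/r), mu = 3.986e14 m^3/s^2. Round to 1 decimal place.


Step 1: mu / r = 3.986e14 / 8.538385e+06 = 46683301.3503
Step 2: v = sqrt(46683301.3503) = 6832.5 m/s

6832.5


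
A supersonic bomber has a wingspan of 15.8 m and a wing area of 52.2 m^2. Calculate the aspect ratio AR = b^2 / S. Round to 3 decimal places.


Step 1: b^2 = 15.8^2 = 249.64
Step 2: AR = 249.64 / 52.2 = 4.782

4.782


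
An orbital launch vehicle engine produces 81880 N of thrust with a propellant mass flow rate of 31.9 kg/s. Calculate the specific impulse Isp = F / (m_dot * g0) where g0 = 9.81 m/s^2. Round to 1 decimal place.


Step 1: m_dot * g0 = 31.9 * 9.81 = 312.94
Step 2: Isp = 81880 / 312.94 = 261.6 s

261.6


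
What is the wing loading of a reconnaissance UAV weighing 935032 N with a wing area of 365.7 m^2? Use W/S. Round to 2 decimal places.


Step 1: Wing loading = W / S = 935032 / 365.7
Step 2: Wing loading = 2556.83 N/m^2

2556.83


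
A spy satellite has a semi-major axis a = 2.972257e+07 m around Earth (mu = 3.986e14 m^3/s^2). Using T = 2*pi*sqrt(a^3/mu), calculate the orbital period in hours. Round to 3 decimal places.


Step 1: a^3 / mu = 2.625784e+22 / 3.986e14 = 6.587517e+07
Step 2: sqrt(6.587517e+07) = 8116.3523 s
Step 3: T = 2*pi * 8116.3523 = 50996.55 s
Step 4: T in hours = 50996.55 / 3600 = 14.166 hours

14.166


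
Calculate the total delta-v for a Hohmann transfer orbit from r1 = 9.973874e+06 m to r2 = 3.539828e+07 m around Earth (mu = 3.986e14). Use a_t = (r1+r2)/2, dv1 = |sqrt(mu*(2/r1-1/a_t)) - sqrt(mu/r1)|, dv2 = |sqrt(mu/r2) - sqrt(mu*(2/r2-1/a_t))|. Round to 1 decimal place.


Step 1: Transfer semi-major axis a_t = (9.973874e+06 + 3.539828e+07) / 2 = 2.268608e+07 m
Step 2: v1 (circular at r1) = sqrt(mu/r1) = 6321.74 m/s
Step 3: v_t1 = sqrt(mu*(2/r1 - 1/a_t)) = 7896.74 m/s
Step 4: dv1 = |7896.74 - 6321.74| = 1575.0 m/s
Step 5: v2 (circular at r2) = 3355.66 m/s, v_t2 = 2225.0 m/s
Step 6: dv2 = |3355.66 - 2225.0| = 1130.66 m/s
Step 7: Total delta-v = 1575.0 + 1130.66 = 2705.7 m/s

2705.7


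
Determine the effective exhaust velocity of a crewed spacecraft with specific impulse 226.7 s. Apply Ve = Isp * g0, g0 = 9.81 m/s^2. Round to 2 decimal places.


Step 1: Ve = Isp * g0 = 226.7 * 9.81
Step 2: Ve = 2223.93 m/s

2223.93


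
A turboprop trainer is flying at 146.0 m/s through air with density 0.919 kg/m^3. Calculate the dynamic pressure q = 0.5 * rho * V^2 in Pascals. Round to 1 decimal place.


Step 1: V^2 = 146.0^2 = 21316.0
Step 2: q = 0.5 * 0.919 * 21316.0
Step 3: q = 9794.7 Pa

9794.7


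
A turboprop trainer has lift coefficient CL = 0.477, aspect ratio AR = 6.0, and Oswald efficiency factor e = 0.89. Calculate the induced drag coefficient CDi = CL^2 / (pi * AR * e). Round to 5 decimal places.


Step 1: CL^2 = 0.477^2 = 0.227529
Step 2: pi * AR * e = 3.14159 * 6.0 * 0.89 = 16.776105
Step 3: CDi = 0.227529 / 16.776105 = 0.01356

0.01356


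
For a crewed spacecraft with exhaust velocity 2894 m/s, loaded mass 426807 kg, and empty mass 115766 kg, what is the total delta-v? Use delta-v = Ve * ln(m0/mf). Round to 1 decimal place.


Step 1: Mass ratio m0/mf = 426807 / 115766 = 3.686808
Step 2: ln(3.686808) = 1.304761
Step 3: delta-v = 2894 * 1.304761 = 3776.0 m/s

3776.0


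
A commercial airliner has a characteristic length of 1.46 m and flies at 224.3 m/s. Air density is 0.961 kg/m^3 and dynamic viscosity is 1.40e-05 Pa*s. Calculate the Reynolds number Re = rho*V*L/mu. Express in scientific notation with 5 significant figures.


Step 1: Numerator = rho * V * L = 0.961 * 224.3 * 1.46 = 314.706358
Step 2: Re = 314.706358 / 1.40e-05
Step 3: Re = 2.2479e+07

2.2479e+07


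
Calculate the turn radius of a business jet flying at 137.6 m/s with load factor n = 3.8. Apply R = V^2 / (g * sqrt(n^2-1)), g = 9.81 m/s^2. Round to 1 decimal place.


Step 1: V^2 = 137.6^2 = 18933.76
Step 2: n^2 - 1 = 3.8^2 - 1 = 13.44
Step 3: sqrt(13.44) = 3.666061
Step 4: R = 18933.76 / (9.81 * 3.666061) = 526.5 m

526.5


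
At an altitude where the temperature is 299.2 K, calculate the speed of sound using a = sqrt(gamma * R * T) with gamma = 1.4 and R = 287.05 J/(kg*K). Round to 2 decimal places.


Step 1: gamma * R * T = 1.4 * 287.05 * 299.2 = 120239.504
Step 2: a = sqrt(120239.504) = 346.76 m/s

346.76


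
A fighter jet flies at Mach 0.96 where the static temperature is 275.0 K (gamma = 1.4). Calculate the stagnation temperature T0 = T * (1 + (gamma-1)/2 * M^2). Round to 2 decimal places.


Step 1: (gamma-1)/2 = 0.2
Step 2: M^2 = 0.9216
Step 3: 1 + 0.2 * 0.9216 = 1.18432
Step 4: T0 = 275.0 * 1.18432 = 325.69 K

325.69


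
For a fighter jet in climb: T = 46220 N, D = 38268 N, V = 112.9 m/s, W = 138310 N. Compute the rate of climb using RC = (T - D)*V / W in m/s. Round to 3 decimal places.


Step 1: Excess thrust = T - D = 46220 - 38268 = 7952 N
Step 2: Excess power = 7952 * 112.9 = 897780.8 W
Step 3: RC = 897780.8 / 138310 = 6.491 m/s

6.491


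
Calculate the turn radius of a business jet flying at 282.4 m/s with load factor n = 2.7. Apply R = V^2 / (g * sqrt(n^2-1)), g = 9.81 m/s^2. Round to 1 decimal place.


Step 1: V^2 = 282.4^2 = 79749.76
Step 2: n^2 - 1 = 2.7^2 - 1 = 6.29
Step 3: sqrt(6.29) = 2.507987
Step 4: R = 79749.76 / (9.81 * 2.507987) = 3241.4 m

3241.4


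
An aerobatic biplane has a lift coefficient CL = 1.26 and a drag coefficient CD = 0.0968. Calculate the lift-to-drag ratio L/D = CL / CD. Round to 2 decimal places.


Step 1: L/D = CL / CD = 1.26 / 0.0968
Step 2: L/D = 13.02

13.02


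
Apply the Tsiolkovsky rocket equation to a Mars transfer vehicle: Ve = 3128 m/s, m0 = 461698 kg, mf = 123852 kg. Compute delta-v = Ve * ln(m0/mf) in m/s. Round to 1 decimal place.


Step 1: Mass ratio m0/mf = 461698 / 123852 = 3.72782
Step 2: ln(3.72782) = 1.315824
Step 3: delta-v = 3128 * 1.315824 = 4115.9 m/s

4115.9


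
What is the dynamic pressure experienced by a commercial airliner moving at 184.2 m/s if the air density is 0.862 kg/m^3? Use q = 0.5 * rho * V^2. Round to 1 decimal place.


Step 1: V^2 = 184.2^2 = 33929.64
Step 2: q = 0.5 * 0.862 * 33929.64
Step 3: q = 14623.7 Pa

14623.7


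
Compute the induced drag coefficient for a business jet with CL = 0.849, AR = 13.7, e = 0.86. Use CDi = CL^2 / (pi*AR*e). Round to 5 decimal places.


Step 1: CL^2 = 0.849^2 = 0.720801
Step 2: pi * AR * e = 3.14159 * 13.7 * 0.86 = 37.014245
Step 3: CDi = 0.720801 / 37.014245 = 0.01947

0.01947


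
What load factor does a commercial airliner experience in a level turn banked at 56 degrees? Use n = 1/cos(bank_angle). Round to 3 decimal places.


Step 1: Convert 56 degrees to radians = 0.977384
Step 2: cos(56 deg) = 0.559193
Step 3: n = 1 / 0.559193 = 1.788

1.788


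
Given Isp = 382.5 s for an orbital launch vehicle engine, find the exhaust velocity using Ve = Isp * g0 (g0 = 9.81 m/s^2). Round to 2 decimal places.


Step 1: Ve = Isp * g0 = 382.5 * 9.81
Step 2: Ve = 3752.33 m/s

3752.33


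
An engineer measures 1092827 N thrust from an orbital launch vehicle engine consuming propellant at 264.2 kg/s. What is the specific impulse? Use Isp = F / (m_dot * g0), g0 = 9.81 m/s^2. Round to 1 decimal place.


Step 1: m_dot * g0 = 264.2 * 9.81 = 2591.8
Step 2: Isp = 1092827 / 2591.8 = 421.6 s

421.6


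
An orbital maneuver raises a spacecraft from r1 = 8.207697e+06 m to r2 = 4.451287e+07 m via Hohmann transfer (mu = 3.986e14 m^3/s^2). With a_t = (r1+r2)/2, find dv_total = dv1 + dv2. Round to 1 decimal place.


Step 1: Transfer semi-major axis a_t = (8.207697e+06 + 4.451287e+07) / 2 = 2.636028e+07 m
Step 2: v1 (circular at r1) = sqrt(mu/r1) = 6968.8 m/s
Step 3: v_t1 = sqrt(mu*(2/r1 - 1/a_t)) = 9055.78 m/s
Step 4: dv1 = |9055.78 - 6968.8| = 2086.98 m/s
Step 5: v2 (circular at r2) = 2992.44 m/s, v_t2 = 1669.79 m/s
Step 6: dv2 = |2992.44 - 1669.79| = 1322.65 m/s
Step 7: Total delta-v = 2086.98 + 1322.65 = 3409.6 m/s

3409.6


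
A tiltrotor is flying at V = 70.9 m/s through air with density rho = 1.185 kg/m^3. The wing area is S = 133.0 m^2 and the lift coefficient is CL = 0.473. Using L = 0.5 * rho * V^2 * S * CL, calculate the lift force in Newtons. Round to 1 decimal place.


Step 1: Calculate dynamic pressure q = 0.5 * 1.185 * 70.9^2 = 0.5 * 1.185 * 5026.81 = 2978.3849 Pa
Step 2: Multiply by wing area and lift coefficient: L = 2978.3849 * 133.0 * 0.473
Step 3: L = 396125.195 * 0.473 = 187367.2 N

187367.2


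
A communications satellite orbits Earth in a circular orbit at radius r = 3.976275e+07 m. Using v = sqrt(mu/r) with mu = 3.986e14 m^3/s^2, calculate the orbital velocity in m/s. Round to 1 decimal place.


Step 1: mu / r = 3.986e14 / 3.976275e+07 = 10024457.5639
Step 2: v = sqrt(10024457.5639) = 3166.1 m/s

3166.1


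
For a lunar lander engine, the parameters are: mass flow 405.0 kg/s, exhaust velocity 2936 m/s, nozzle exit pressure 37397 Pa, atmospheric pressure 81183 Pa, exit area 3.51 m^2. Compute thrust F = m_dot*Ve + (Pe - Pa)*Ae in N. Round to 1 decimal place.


Step 1: Momentum thrust = m_dot * Ve = 405.0 * 2936 = 1189080.0 N
Step 2: Pressure thrust = (Pe - Pa) * Ae = (37397 - 81183) * 3.51 = -153688.86 N
Step 3: Total thrust F = 1189080.0 + -153688.86 = 1035391.1 N

1035391.1


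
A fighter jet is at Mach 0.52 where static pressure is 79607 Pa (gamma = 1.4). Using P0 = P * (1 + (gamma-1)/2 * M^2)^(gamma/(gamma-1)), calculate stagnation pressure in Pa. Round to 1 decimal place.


Step 1: (gamma-1)/2 * M^2 = 0.2 * 0.2704 = 0.05408
Step 2: 1 + 0.05408 = 1.05408
Step 3: Exponent gamma/(gamma-1) = 3.5
Step 4: P0 = 79607 * 1.05408^3.5 = 95721.3 Pa

95721.3


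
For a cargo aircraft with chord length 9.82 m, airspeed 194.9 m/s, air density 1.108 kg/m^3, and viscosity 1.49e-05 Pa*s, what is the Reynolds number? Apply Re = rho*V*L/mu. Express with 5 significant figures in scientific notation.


Step 1: Numerator = rho * V * L = 1.108 * 194.9 * 9.82 = 2120.621144
Step 2: Re = 2120.621144 / 1.49e-05
Step 3: Re = 1.4232e+08

1.4232e+08


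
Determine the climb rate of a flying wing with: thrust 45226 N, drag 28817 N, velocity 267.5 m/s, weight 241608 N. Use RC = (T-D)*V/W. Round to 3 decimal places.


Step 1: Excess thrust = T - D = 45226 - 28817 = 16409 N
Step 2: Excess power = 16409 * 267.5 = 4389407.5 W
Step 3: RC = 4389407.5 / 241608 = 18.167 m/s

18.167


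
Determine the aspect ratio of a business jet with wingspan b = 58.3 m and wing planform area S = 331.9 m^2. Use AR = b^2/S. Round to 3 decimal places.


Step 1: b^2 = 58.3^2 = 3398.89
Step 2: AR = 3398.89 / 331.9 = 10.241

10.241


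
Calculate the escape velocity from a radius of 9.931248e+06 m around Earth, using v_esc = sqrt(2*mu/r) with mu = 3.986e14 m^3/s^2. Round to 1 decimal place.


Step 1: 2*mu/r = 2 * 3.986e14 / 9.931248e+06 = 80271885.2656
Step 2: v_esc = sqrt(80271885.2656) = 8959.5 m/s

8959.5


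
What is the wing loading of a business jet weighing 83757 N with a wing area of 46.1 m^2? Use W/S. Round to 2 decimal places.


Step 1: Wing loading = W / S = 83757 / 46.1
Step 2: Wing loading = 1816.85 N/m^2

1816.85


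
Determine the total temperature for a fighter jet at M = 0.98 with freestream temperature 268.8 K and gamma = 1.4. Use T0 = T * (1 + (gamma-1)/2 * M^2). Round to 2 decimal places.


Step 1: (gamma-1)/2 = 0.2
Step 2: M^2 = 0.9604
Step 3: 1 + 0.2 * 0.9604 = 1.19208
Step 4: T0 = 268.8 * 1.19208 = 320.43 K

320.43


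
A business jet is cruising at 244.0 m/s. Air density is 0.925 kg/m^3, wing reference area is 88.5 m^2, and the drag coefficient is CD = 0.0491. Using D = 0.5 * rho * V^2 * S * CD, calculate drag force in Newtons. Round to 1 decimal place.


Step 1: Dynamic pressure q = 0.5 * 0.925 * 244.0^2 = 27535.4 Pa
Step 2: Drag D = q * S * CD = 27535.4 * 88.5 * 0.0491
Step 3: D = 119651.0 N

119651.0


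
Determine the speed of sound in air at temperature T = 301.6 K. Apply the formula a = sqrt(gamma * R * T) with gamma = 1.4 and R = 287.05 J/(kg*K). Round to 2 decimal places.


Step 1: gamma * R * T = 1.4 * 287.05 * 301.6 = 121203.992
Step 2: a = sqrt(121203.992) = 348.14 m/s

348.14


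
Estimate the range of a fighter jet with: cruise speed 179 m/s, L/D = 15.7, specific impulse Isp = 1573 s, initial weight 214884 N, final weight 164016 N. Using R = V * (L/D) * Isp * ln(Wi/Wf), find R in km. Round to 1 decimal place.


Step 1: Coefficient = V * (L/D) * Isp = 179 * 15.7 * 1573 = 4420601.9 m
Step 2: Wi/Wf = 214884 / 164016 = 1.31014
Step 3: ln(1.31014) = 0.270134
Step 4: R = 4420601.9 * 0.270134 = 1194156.5 m = 1194.2 km

1194.2


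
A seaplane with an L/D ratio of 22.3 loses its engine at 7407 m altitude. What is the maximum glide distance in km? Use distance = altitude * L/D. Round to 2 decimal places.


Step 1: Glide distance = altitude * L/D = 7407 * 22.3 = 165176.1 m
Step 2: Convert to km: 165176.1 / 1000 = 165.18 km

165.18


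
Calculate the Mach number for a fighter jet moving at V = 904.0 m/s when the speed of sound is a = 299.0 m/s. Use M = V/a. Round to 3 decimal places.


Step 1: M = V / a = 904.0 / 299.0
Step 2: M = 3.023

3.023


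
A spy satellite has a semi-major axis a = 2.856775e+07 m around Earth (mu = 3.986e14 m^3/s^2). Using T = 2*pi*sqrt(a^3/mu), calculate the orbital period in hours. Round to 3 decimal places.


Step 1: a^3 / mu = 2.331461e+22 / 3.986e14 = 5.849124e+07
Step 2: sqrt(5.849124e+07) = 7647.9565 s
Step 3: T = 2*pi * 7647.9565 = 48053.53 s
Step 4: T in hours = 48053.53 / 3600 = 13.348 hours

13.348


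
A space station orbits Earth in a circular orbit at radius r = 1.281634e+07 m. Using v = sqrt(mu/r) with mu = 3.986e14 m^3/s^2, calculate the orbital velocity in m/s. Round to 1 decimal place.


Step 1: mu / r = 3.986e14 / 1.281634e+07 = 31100922.7283
Step 2: v = sqrt(31100922.7283) = 5576.8 m/s

5576.8


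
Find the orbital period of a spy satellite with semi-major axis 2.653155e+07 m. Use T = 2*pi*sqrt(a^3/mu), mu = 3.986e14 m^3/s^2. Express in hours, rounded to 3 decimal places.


Step 1: a^3 / mu = 1.867617e+22 / 3.986e14 = 4.685442e+07
Step 2: sqrt(4.685442e+07) = 6845.0289 s
Step 3: T = 2*pi * 6845.0289 = 43008.59 s
Step 4: T in hours = 43008.59 / 3600 = 11.947 hours

11.947


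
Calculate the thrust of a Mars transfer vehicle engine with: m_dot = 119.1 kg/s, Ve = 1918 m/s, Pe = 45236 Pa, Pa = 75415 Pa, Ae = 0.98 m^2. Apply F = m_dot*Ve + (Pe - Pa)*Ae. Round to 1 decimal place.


Step 1: Momentum thrust = m_dot * Ve = 119.1 * 1918 = 228433.8 N
Step 2: Pressure thrust = (Pe - Pa) * Ae = (45236 - 75415) * 0.98 = -29575.42 N
Step 3: Total thrust F = 228433.8 + -29575.42 = 198858.4 N

198858.4


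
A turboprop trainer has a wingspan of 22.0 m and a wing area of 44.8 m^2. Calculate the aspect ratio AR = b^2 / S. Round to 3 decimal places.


Step 1: b^2 = 22.0^2 = 484.0
Step 2: AR = 484.0 / 44.8 = 10.804

10.804


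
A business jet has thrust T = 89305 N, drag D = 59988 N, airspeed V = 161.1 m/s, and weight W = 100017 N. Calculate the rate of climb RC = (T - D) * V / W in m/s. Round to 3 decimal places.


Step 1: Excess thrust = T - D = 89305 - 59988 = 29317 N
Step 2: Excess power = 29317 * 161.1 = 4722968.7 W
Step 3: RC = 4722968.7 / 100017 = 47.222 m/s

47.222


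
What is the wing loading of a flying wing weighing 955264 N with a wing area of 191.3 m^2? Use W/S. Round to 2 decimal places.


Step 1: Wing loading = W / S = 955264 / 191.3
Step 2: Wing loading = 4993.54 N/m^2

4993.54


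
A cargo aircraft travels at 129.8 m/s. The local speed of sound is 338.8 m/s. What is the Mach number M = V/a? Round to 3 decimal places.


Step 1: M = V / a = 129.8 / 338.8
Step 2: M = 0.383

0.383


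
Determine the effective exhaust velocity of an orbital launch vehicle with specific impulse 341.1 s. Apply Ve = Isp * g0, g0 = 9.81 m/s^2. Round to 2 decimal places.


Step 1: Ve = Isp * g0 = 341.1 * 9.81
Step 2: Ve = 3346.19 m/s

3346.19


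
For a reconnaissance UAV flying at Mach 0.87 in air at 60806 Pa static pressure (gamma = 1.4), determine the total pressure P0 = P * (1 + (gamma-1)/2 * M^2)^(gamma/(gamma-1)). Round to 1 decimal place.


Step 1: (gamma-1)/2 * M^2 = 0.2 * 0.7569 = 0.15138
Step 2: 1 + 0.15138 = 1.15138
Step 3: Exponent gamma/(gamma-1) = 3.5
Step 4: P0 = 60806 * 1.15138^3.5 = 99589.1 Pa

99589.1


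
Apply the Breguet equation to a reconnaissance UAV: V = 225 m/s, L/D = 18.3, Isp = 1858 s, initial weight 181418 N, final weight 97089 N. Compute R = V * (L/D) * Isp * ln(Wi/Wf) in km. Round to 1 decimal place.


Step 1: Coefficient = V * (L/D) * Isp = 225 * 18.3 * 1858 = 7650315.0 m
Step 2: Wi/Wf = 181418 / 97089 = 1.868574
Step 3: ln(1.868574) = 0.625176
Step 4: R = 7650315.0 * 0.625176 = 4782790.9 m = 4782.8 km

4782.8


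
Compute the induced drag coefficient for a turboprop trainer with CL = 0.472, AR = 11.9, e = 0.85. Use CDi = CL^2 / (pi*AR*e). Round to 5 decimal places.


Step 1: CL^2 = 0.472^2 = 0.222784
Step 2: pi * AR * e = 3.14159 * 11.9 * 0.85 = 31.77721
Step 3: CDi = 0.222784 / 31.77721 = 0.00701

0.00701


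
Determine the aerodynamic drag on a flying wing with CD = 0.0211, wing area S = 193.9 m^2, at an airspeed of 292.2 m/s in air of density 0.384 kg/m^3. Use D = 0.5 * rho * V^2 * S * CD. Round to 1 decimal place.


Step 1: Dynamic pressure q = 0.5 * 0.384 * 292.2^2 = 16393.1213 Pa
Step 2: Drag D = q * S * CD = 16393.1213 * 193.9 * 0.0211
Step 3: D = 67069.0 N

67069.0


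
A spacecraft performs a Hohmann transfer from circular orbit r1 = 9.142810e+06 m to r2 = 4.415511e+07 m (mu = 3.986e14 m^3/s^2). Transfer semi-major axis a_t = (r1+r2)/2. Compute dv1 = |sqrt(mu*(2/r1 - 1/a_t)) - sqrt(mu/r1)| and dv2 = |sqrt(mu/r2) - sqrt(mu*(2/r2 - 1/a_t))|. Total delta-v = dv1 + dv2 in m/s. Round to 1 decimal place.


Step 1: Transfer semi-major axis a_t = (9.142810e+06 + 4.415511e+07) / 2 = 2.664896e+07 m
Step 2: v1 (circular at r1) = sqrt(mu/r1) = 6602.81 m/s
Step 3: v_t1 = sqrt(mu*(2/r1 - 1/a_t)) = 8499.22 m/s
Step 4: dv1 = |8499.22 - 6602.81| = 1896.41 m/s
Step 5: v2 (circular at r2) = 3004.54 m/s, v_t2 = 1759.86 m/s
Step 6: dv2 = |3004.54 - 1759.86| = 1244.68 m/s
Step 7: Total delta-v = 1896.41 + 1244.68 = 3141.1 m/s

3141.1


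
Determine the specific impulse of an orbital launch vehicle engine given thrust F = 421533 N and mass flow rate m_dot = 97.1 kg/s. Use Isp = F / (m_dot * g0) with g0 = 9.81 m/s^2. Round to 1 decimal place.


Step 1: m_dot * g0 = 97.1 * 9.81 = 952.55
Step 2: Isp = 421533 / 952.55 = 442.5 s

442.5


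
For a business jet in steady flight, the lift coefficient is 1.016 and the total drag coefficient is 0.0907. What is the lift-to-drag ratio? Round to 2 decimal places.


Step 1: L/D = CL / CD = 1.016 / 0.0907
Step 2: L/D = 11.20

11.20


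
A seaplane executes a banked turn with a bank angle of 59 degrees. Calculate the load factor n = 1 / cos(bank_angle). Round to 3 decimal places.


Step 1: Convert 59 degrees to radians = 1.029744
Step 2: cos(59 deg) = 0.515038
Step 3: n = 1 / 0.515038 = 1.942

1.942


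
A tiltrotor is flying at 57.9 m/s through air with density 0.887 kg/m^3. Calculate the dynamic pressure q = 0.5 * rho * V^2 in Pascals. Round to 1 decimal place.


Step 1: V^2 = 57.9^2 = 3352.41
Step 2: q = 0.5 * 0.887 * 3352.41
Step 3: q = 1486.8 Pa

1486.8


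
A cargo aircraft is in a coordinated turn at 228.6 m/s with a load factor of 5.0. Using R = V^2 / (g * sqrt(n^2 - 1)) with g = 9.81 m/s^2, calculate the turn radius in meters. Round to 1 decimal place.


Step 1: V^2 = 228.6^2 = 52257.96
Step 2: n^2 - 1 = 5.0^2 - 1 = 24.0
Step 3: sqrt(24.0) = 4.898979
Step 4: R = 52257.96 / (9.81 * 4.898979) = 1087.4 m

1087.4


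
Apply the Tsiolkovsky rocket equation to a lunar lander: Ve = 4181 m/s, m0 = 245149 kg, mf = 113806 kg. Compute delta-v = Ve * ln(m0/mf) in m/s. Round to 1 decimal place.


Step 1: Mass ratio m0/mf = 245149 / 113806 = 2.154096
Step 2: ln(2.154096) = 0.767371
Step 3: delta-v = 4181 * 0.767371 = 3208.4 m/s

3208.4


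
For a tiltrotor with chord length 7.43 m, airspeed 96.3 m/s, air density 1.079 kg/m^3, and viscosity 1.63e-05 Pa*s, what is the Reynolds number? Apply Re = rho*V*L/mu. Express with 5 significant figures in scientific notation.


Step 1: Numerator = rho * V * L = 1.079 * 96.3 * 7.43 = 772.034211
Step 2: Re = 772.034211 / 1.63e-05
Step 3: Re = 4.7364e+07

4.7364e+07


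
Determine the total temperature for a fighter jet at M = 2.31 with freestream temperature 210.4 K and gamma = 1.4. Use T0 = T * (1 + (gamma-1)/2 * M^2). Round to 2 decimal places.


Step 1: (gamma-1)/2 = 0.2
Step 2: M^2 = 5.3361
Step 3: 1 + 0.2 * 5.3361 = 2.06722
Step 4: T0 = 210.4 * 2.06722 = 434.94 K

434.94


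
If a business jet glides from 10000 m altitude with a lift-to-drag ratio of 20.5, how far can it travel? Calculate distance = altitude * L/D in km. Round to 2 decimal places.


Step 1: Glide distance = altitude * L/D = 10000 * 20.5 = 205000.0 m
Step 2: Convert to km: 205000.0 / 1000 = 205.00 km

205.00


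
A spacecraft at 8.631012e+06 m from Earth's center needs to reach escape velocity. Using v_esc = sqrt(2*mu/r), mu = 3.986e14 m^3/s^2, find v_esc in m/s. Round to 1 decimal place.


Step 1: 2*mu/r = 2 * 3.986e14 / 8.631012e+06 = 92364603.3629
Step 2: v_esc = sqrt(92364603.3629) = 9610.7 m/s

9610.7


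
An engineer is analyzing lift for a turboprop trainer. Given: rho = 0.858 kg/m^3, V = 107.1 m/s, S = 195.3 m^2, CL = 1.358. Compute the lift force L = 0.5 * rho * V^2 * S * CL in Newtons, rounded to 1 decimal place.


Step 1: Calculate dynamic pressure q = 0.5 * 0.858 * 107.1^2 = 0.5 * 0.858 * 11470.41 = 4920.8059 Pa
Step 2: Multiply by wing area and lift coefficient: L = 4920.8059 * 195.3 * 1.358
Step 3: L = 961033.3903 * 1.358 = 1305083.3 N

1305083.3


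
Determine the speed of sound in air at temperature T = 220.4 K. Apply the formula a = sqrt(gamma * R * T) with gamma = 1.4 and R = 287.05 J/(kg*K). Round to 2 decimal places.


Step 1: gamma * R * T = 1.4 * 287.05 * 220.4 = 88572.148
Step 2: a = sqrt(88572.148) = 297.61 m/s

297.61


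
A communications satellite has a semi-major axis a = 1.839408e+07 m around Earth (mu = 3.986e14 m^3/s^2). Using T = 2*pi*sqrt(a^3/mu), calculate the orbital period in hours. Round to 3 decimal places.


Step 1: a^3 / mu = 6.223493e+21 / 3.986e14 = 1.561338e+07
Step 2: sqrt(1.561338e+07) = 3951.3769 s
Step 3: T = 2*pi * 3951.3769 = 24827.23 s
Step 4: T in hours = 24827.23 / 3600 = 6.896 hours

6.896


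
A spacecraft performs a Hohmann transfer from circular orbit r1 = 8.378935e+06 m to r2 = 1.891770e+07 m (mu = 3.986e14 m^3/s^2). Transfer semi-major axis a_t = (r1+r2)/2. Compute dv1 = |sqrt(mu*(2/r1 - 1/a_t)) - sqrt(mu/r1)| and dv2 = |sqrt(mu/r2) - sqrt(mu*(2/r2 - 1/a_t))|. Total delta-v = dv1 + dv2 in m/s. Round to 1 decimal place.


Step 1: Transfer semi-major axis a_t = (8.378935e+06 + 1.891770e+07) / 2 = 1.364832e+07 m
Step 2: v1 (circular at r1) = sqrt(mu/r1) = 6897.22 m/s
Step 3: v_t1 = sqrt(mu*(2/r1 - 1/a_t)) = 8120.24 m/s
Step 4: dv1 = |8120.24 - 6897.22| = 1223.02 m/s
Step 5: v2 (circular at r2) = 4590.23 m/s, v_t2 = 3596.58 m/s
Step 6: dv2 = |4590.23 - 3596.58| = 993.65 m/s
Step 7: Total delta-v = 1223.02 + 993.65 = 2216.7 m/s

2216.7


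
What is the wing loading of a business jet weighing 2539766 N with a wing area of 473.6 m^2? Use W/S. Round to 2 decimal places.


Step 1: Wing loading = W / S = 2539766 / 473.6
Step 2: Wing loading = 5362.68 N/m^2

5362.68


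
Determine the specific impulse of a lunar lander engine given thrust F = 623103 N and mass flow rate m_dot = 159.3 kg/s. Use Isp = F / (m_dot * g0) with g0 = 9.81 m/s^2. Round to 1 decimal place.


Step 1: m_dot * g0 = 159.3 * 9.81 = 1562.73
Step 2: Isp = 623103 / 1562.73 = 398.7 s

398.7


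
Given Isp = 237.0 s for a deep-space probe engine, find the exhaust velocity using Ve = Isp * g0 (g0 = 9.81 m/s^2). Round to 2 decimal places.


Step 1: Ve = Isp * g0 = 237.0 * 9.81
Step 2: Ve = 2324.97 m/s

2324.97


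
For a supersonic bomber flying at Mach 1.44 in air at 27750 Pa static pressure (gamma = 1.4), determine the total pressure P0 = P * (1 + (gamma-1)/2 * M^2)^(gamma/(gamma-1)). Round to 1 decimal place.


Step 1: (gamma-1)/2 * M^2 = 0.2 * 2.0736 = 0.41472
Step 2: 1 + 0.41472 = 1.41472
Step 3: Exponent gamma/(gamma-1) = 3.5
Step 4: P0 = 27750 * 1.41472^3.5 = 93456.5 Pa

93456.5


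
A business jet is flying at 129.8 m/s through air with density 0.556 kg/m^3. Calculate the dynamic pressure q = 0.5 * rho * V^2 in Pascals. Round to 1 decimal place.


Step 1: V^2 = 129.8^2 = 16848.04
Step 2: q = 0.5 * 0.556 * 16848.04
Step 3: q = 4683.8 Pa

4683.8


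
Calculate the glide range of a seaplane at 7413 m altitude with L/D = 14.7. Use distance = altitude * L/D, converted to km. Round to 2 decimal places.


Step 1: Glide distance = altitude * L/D = 7413 * 14.7 = 108971.1 m
Step 2: Convert to km: 108971.1 / 1000 = 108.97 km

108.97


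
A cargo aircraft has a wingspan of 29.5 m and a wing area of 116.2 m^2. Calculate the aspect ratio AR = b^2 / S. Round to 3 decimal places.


Step 1: b^2 = 29.5^2 = 870.25
Step 2: AR = 870.25 / 116.2 = 7.489

7.489


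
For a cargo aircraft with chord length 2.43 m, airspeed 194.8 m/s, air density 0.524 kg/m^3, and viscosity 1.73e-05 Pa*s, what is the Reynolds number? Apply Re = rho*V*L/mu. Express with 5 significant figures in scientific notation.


Step 1: Numerator = rho * V * L = 0.524 * 194.8 * 2.43 = 248.042736
Step 2: Re = 248.042736 / 1.73e-05
Step 3: Re = 1.4338e+07

1.4338e+07


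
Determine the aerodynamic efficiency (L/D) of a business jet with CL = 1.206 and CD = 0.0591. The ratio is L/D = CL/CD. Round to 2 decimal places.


Step 1: L/D = CL / CD = 1.206 / 0.0591
Step 2: L/D = 20.41

20.41


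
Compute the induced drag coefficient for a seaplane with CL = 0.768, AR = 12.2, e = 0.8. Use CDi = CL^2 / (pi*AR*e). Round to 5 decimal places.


Step 1: CL^2 = 0.768^2 = 0.589824
Step 2: pi * AR * e = 3.14159 * 12.2 * 0.8 = 30.661944
Step 3: CDi = 0.589824 / 30.661944 = 0.01924

0.01924


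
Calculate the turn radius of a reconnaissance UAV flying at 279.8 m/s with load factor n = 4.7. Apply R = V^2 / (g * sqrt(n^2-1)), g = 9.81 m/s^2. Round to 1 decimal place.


Step 1: V^2 = 279.8^2 = 78288.04
Step 2: n^2 - 1 = 4.7^2 - 1 = 21.09
Step 3: sqrt(21.09) = 4.592385
Step 4: R = 78288.04 / (9.81 * 4.592385) = 1737.8 m

1737.8


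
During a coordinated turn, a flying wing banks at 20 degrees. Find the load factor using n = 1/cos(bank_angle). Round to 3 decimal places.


Step 1: Convert 20 degrees to radians = 0.349066
Step 2: cos(20 deg) = 0.939693
Step 3: n = 1 / 0.939693 = 1.064

1.064


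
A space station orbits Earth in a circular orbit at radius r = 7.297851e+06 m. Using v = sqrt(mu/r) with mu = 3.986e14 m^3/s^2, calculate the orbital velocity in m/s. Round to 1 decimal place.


Step 1: mu / r = 3.986e14 / 7.297851e+06 = 54618818.6084
Step 2: v = sqrt(54618818.6084) = 7390.5 m/s

7390.5


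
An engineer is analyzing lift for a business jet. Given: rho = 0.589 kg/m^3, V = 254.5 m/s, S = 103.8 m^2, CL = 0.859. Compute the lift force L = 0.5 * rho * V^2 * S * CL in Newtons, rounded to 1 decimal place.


Step 1: Calculate dynamic pressure q = 0.5 * 0.589 * 254.5^2 = 0.5 * 0.589 * 64770.25 = 19074.8386 Pa
Step 2: Multiply by wing area and lift coefficient: L = 19074.8386 * 103.8 * 0.859
Step 3: L = 1979968.2493 * 0.859 = 1700792.7 N

1700792.7


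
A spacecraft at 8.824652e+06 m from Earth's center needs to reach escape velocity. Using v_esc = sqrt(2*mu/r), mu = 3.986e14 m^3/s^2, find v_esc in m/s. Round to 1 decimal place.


Step 1: 2*mu/r = 2 * 3.986e14 / 8.824652e+06 = 90337839.9511
Step 2: v_esc = sqrt(90337839.9511) = 9504.6 m/s

9504.6


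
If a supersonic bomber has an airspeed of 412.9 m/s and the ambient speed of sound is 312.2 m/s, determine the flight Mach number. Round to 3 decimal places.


Step 1: M = V / a = 412.9 / 312.2
Step 2: M = 1.323

1.323


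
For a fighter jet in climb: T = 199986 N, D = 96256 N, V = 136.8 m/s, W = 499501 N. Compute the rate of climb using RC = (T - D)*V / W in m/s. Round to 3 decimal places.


Step 1: Excess thrust = T - D = 199986 - 96256 = 103730 N
Step 2: Excess power = 103730 * 136.8 = 14190264.0 W
Step 3: RC = 14190264.0 / 499501 = 28.409 m/s

28.409
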